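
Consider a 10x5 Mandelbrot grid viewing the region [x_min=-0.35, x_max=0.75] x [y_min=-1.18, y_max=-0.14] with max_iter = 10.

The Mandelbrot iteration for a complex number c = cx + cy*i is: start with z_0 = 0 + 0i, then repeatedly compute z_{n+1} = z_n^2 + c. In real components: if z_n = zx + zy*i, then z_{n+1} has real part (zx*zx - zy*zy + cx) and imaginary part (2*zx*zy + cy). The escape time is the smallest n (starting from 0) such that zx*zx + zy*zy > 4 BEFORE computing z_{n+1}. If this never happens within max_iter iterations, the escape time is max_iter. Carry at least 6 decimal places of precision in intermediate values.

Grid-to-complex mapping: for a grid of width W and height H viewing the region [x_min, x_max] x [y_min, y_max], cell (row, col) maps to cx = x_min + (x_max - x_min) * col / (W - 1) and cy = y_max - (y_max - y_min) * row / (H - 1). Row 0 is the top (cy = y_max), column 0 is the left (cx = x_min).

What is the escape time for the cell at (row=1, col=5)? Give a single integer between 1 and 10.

z_0 = 0 + 0i, c = 0.2611 + -0.4000i
Iter 1: z = 0.2611 + -0.4000i, |z|^2 = 0.2282
Iter 2: z = 0.1693 + -0.6089i, |z|^2 = 0.3994
Iter 3: z = -0.0810 + -0.6062i, |z|^2 = 0.3740
Iter 4: z = -0.0998 + -0.3018i, |z|^2 = 0.1011
Iter 5: z = 0.1800 + -0.3398i, |z|^2 = 0.1478
Iter 6: z = 0.1780 + -0.5223i, |z|^2 = 0.3045
Iter 7: z = 0.0200 + -0.5860i, |z|^2 = 0.3438
Iter 8: z = -0.0819 + -0.4235i, |z|^2 = 0.1860
Iter 9: z = 0.0885 + -0.3307i, |z|^2 = 0.1172

Answer: 10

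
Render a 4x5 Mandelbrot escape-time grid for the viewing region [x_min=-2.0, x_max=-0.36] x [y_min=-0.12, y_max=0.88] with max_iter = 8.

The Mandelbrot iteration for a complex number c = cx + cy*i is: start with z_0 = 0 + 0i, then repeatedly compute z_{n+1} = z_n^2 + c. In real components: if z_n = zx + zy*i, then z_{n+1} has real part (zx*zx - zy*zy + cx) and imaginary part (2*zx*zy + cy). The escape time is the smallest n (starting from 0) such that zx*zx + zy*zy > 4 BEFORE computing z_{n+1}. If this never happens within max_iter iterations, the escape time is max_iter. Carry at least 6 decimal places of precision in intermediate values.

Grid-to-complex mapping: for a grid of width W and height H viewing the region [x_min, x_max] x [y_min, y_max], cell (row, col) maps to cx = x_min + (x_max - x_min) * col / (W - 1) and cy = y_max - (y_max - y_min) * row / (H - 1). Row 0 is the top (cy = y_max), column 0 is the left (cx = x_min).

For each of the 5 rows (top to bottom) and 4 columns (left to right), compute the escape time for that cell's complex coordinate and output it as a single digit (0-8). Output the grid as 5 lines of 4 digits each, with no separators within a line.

(row=0, col=0): c = -2.0000 + 0.8800i → escape time 1
(row=0, col=1): c = -1.4533 + 0.8800i → escape time 3
(row=0, col=2): c = -0.9067 + 0.8800i → escape time 3
(row=0, col=3): c = -0.3600 + 0.8800i → escape time 5
(row=1, col=0): c = -2.0000 + 0.6300i → escape time 1
(row=1, col=1): c = -1.4533 + 0.6300i → escape time 3
(row=1, col=2): c = -0.9067 + 0.6300i → escape time 5
(row=1, col=3): c = -0.3600 + 0.6300i → escape time 8
(row=2, col=0): c = -2.0000 + 0.3800i → escape time 1
(row=2, col=1): c = -1.4533 + 0.3800i → escape time 4
(row=2, col=2): c = -0.9067 + 0.3800i → escape time 7
(row=2, col=3): c = -0.3600 + 0.3800i → escape time 8
(row=3, col=0): c = -2.0000 + 0.1300i → escape time 1
(row=3, col=1): c = -1.4533 + 0.1300i → escape time 8
(row=3, col=2): c = -0.9067 + 0.1300i → escape time 8
(row=3, col=3): c = -0.3600 + 0.1300i → escape time 8
(row=4, col=0): c = -2.0000 + -0.1200i → escape time 1
(row=4, col=1): c = -1.4533 + -0.1200i → escape time 8
(row=4, col=2): c = -0.9067 + -0.1200i → escape time 8
(row=4, col=3): c = -0.3600 + -0.1200i → escape time 8

Answer: 1335
1358
1478
1888
1888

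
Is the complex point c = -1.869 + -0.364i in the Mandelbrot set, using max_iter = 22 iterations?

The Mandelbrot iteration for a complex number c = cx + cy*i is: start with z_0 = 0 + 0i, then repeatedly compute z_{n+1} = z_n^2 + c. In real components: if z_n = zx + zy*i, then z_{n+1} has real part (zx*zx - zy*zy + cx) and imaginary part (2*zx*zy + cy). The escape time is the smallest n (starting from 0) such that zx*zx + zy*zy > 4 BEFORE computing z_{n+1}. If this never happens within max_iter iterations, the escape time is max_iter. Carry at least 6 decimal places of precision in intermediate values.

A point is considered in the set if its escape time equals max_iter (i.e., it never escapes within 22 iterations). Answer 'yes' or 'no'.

z_0 = 0 + 0i, c = -1.8690 + -0.3640i
Iter 1: z = -1.8690 + -0.3640i, |z|^2 = 3.6257
Iter 2: z = 1.4917 + 0.9966i, |z|^2 = 3.2183
Iter 3: z = -0.6372 + 2.6093i, |z|^2 = 7.2144
Escaped at iteration 3

Answer: no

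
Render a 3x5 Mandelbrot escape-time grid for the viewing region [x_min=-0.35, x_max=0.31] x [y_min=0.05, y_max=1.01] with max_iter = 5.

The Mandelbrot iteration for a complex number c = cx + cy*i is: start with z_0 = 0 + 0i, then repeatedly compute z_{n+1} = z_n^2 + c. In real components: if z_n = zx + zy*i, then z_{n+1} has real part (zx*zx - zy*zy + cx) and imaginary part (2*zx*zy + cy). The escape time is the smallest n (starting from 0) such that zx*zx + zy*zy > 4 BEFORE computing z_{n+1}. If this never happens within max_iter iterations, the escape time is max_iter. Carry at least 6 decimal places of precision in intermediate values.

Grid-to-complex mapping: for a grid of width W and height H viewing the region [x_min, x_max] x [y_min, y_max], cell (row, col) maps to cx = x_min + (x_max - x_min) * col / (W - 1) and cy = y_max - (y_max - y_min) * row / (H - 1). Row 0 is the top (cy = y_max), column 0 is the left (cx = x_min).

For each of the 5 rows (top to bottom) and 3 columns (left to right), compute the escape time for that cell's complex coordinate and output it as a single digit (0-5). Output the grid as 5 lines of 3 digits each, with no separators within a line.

(row=0, col=0): c = -0.3500 + 1.0100i → escape time 5
(row=0, col=1): c = -0.0200 + 1.0100i → escape time 5
(row=0, col=2): c = 0.3100 + 1.0100i → escape time 3
(row=1, col=0): c = -0.3500 + 0.7700i → escape time 5
(row=1, col=1): c = -0.0200 + 0.7700i → escape time 5
(row=1, col=2): c = 0.3100 + 0.7700i → escape time 5
(row=2, col=0): c = -0.3500 + 0.5300i → escape time 5
(row=2, col=1): c = -0.0200 + 0.5300i → escape time 5
(row=2, col=2): c = 0.3100 + 0.5300i → escape time 5
(row=3, col=0): c = -0.3500 + 0.2900i → escape time 5
(row=3, col=1): c = -0.0200 + 0.2900i → escape time 5
(row=3, col=2): c = 0.3100 + 0.2900i → escape time 5
(row=4, col=0): c = -0.3500 + 0.0500i → escape time 5
(row=4, col=1): c = -0.0200 + 0.0500i → escape time 5
(row=4, col=2): c = 0.3100 + 0.0500i → escape time 5

Answer: 553
555
555
555
555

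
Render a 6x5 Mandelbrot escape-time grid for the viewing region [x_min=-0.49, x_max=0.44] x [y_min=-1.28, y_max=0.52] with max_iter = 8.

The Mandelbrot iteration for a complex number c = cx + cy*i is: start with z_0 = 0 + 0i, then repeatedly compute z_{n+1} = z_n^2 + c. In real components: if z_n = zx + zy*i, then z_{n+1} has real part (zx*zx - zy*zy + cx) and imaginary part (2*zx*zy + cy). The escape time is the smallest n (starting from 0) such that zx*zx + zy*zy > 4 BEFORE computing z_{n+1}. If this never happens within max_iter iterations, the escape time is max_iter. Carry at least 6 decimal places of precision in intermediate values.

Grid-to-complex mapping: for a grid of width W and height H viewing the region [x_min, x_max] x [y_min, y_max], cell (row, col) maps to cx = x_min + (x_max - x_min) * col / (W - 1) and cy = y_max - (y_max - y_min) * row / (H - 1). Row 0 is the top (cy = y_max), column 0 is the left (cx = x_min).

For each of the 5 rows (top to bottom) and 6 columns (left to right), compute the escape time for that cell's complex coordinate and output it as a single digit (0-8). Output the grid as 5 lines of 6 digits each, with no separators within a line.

Answer: 888886
888886
888888
588753
333222

Derivation:
(row=0, col=0): c = -0.4900 + 0.5200i → escape time 8
(row=0, col=1): c = -0.3040 + 0.5200i → escape time 8
(row=0, col=2): c = -0.1180 + 0.5200i → escape time 8
(row=0, col=3): c = 0.0680 + 0.5200i → escape time 8
(row=0, col=4): c = 0.2540 + 0.5200i → escape time 8
(row=0, col=5): c = 0.4400 + 0.5200i → escape time 6
(row=1, col=0): c = -0.4900 + 0.0700i → escape time 8
(row=1, col=1): c = -0.3040 + 0.0700i → escape time 8
(row=1, col=2): c = -0.1180 + 0.0700i → escape time 8
(row=1, col=3): c = 0.0680 + 0.0700i → escape time 8
(row=1, col=4): c = 0.2540 + 0.0700i → escape time 8
(row=1, col=5): c = 0.4400 + 0.0700i → escape time 6
(row=2, col=0): c = -0.4900 + -0.3800i → escape time 8
(row=2, col=1): c = -0.3040 + -0.3800i → escape time 8
(row=2, col=2): c = -0.1180 + -0.3800i → escape time 8
(row=2, col=3): c = 0.0680 + -0.3800i → escape time 8
(row=2, col=4): c = 0.2540 + -0.3800i → escape time 8
(row=2, col=5): c = 0.4400 + -0.3800i → escape time 8
(row=3, col=0): c = -0.4900 + -0.8300i → escape time 5
(row=3, col=1): c = -0.3040 + -0.8300i → escape time 8
(row=3, col=2): c = -0.1180 + -0.8300i → escape time 8
(row=3, col=3): c = 0.0680 + -0.8300i → escape time 7
(row=3, col=4): c = 0.2540 + -0.8300i → escape time 5
(row=3, col=5): c = 0.4400 + -0.8300i → escape time 3
(row=4, col=0): c = -0.4900 + -1.2800i → escape time 3
(row=4, col=1): c = -0.3040 + -1.2800i → escape time 3
(row=4, col=2): c = -0.1180 + -1.2800i → escape time 3
(row=4, col=3): c = 0.0680 + -1.2800i → escape time 2
(row=4, col=4): c = 0.2540 + -1.2800i → escape time 2
(row=4, col=5): c = 0.4400 + -1.2800i → escape time 2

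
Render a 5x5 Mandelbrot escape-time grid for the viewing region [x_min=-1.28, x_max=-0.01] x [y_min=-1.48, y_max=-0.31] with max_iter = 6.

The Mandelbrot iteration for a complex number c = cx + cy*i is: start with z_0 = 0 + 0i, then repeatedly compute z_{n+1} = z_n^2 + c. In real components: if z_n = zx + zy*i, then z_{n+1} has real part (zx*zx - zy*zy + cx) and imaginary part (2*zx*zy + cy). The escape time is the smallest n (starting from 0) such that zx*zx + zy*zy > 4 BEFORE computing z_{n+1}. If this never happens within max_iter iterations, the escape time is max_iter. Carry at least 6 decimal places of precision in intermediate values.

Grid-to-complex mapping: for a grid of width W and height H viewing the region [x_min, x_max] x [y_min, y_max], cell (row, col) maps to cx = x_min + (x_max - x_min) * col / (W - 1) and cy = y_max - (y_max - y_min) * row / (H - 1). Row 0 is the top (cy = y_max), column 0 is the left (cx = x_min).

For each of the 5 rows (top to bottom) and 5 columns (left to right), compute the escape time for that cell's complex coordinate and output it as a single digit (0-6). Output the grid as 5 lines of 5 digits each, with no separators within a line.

Answer: 66666
35666
33456
23333
22222

Derivation:
(row=0, col=0): c = -1.2800 + -0.3100i → escape time 6
(row=0, col=1): c = -0.9625 + -0.3100i → escape time 6
(row=0, col=2): c = -0.6450 + -0.3100i → escape time 6
(row=0, col=3): c = -0.3275 + -0.3100i → escape time 6
(row=0, col=4): c = -0.0100 + -0.3100i → escape time 6
(row=1, col=0): c = -1.2800 + -0.6025i → escape time 3
(row=1, col=1): c = -0.9625 + -0.6025i → escape time 5
(row=1, col=2): c = -0.6450 + -0.6025i → escape time 6
(row=1, col=3): c = -0.3275 + -0.6025i → escape time 6
(row=1, col=4): c = -0.0100 + -0.6025i → escape time 6
(row=2, col=0): c = -1.2800 + -0.8950i → escape time 3
(row=2, col=1): c = -0.9625 + -0.8950i → escape time 3
(row=2, col=2): c = -0.6450 + -0.8950i → escape time 4
(row=2, col=3): c = -0.3275 + -0.8950i → escape time 5
(row=2, col=4): c = -0.0100 + -0.8950i → escape time 6
(row=3, col=0): c = -1.2800 + -1.1875i → escape time 2
(row=3, col=1): c = -0.9625 + -1.1875i → escape time 3
(row=3, col=2): c = -0.6450 + -1.1875i → escape time 3
(row=3, col=3): c = -0.3275 + -1.1875i → escape time 3
(row=3, col=4): c = -0.0100 + -1.1875i → escape time 3
(row=4, col=0): c = -1.2800 + -1.4800i → escape time 2
(row=4, col=1): c = -0.9625 + -1.4800i → escape time 2
(row=4, col=2): c = -0.6450 + -1.4800i → escape time 2
(row=4, col=3): c = -0.3275 + -1.4800i → escape time 2
(row=4, col=4): c = -0.0100 + -1.4800i → escape time 2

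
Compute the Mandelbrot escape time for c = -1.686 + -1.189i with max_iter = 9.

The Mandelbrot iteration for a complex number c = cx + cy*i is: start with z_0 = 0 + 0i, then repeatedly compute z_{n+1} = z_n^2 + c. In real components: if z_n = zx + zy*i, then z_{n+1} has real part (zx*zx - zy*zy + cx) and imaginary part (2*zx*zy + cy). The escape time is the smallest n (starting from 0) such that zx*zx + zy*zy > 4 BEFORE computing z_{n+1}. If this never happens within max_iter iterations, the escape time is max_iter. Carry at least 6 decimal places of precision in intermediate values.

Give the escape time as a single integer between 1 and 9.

z_0 = 0 + 0i, c = -1.6860 + -1.1890i
Iter 1: z = -1.6860 + -1.1890i, |z|^2 = 4.2563
Escaped at iteration 1

Answer: 1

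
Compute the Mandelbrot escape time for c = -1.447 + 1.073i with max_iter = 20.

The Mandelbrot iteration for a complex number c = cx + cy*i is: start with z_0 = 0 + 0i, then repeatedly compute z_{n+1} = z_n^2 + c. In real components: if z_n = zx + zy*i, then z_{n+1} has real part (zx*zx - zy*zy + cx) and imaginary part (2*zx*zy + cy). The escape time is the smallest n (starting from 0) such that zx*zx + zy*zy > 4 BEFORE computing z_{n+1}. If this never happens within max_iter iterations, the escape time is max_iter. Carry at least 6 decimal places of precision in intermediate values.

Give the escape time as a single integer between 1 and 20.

z_0 = 0 + 0i, c = -1.4470 + 1.0730i
Iter 1: z = -1.4470 + 1.0730i, |z|^2 = 3.2451
Iter 2: z = -0.5045 + -2.0323i, |z|^2 = 4.3846
Escaped at iteration 2

Answer: 2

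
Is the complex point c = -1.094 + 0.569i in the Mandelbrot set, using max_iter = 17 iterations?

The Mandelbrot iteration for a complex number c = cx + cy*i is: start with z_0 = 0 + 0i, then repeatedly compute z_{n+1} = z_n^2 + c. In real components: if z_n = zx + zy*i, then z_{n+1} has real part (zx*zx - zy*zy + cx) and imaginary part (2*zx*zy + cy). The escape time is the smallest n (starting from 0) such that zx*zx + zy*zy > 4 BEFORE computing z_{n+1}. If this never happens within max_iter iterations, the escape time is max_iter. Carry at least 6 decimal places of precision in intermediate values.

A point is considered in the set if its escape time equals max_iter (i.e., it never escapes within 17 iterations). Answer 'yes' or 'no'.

Answer: no

Derivation:
z_0 = 0 + 0i, c = -1.0940 + 0.5690i
Iter 1: z = -1.0940 + 0.5690i, |z|^2 = 1.5206
Iter 2: z = -0.2209 + -0.6760i, |z|^2 = 0.5057
Iter 3: z = -1.5021 + 0.8677i, |z|^2 = 3.0093
Iter 4: z = 0.4095 + -2.0377i, |z|^2 = 4.3201
Escaped at iteration 4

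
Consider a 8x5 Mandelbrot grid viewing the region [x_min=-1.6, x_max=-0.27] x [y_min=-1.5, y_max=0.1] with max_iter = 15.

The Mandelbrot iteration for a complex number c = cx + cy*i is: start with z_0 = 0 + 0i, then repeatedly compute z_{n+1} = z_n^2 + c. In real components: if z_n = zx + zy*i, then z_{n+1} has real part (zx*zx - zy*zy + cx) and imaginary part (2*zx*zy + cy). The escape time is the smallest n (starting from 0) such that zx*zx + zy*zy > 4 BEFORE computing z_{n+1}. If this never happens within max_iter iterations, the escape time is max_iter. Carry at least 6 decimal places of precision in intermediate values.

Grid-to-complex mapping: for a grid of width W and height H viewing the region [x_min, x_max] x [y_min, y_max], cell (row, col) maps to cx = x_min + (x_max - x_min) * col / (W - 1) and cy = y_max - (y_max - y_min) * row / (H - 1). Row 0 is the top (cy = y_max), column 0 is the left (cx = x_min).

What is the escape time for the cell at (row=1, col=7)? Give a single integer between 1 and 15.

z_0 = 0 + 0i, c = -0.2700 + -0.3000i
Iter 1: z = -0.2700 + -0.3000i, |z|^2 = 0.1629
Iter 2: z = -0.2871 + -0.1380i, |z|^2 = 0.1015
Iter 3: z = -0.2066 + -0.2208i, |z|^2 = 0.0914
Iter 4: z = -0.2760 + -0.2088i, |z|^2 = 0.1198
Iter 5: z = -0.2374 + -0.1847i, |z|^2 = 0.0905
Iter 6: z = -0.2478 + -0.2123i, |z|^2 = 0.1065
Iter 7: z = -0.2537 + -0.1948i, |z|^2 = 0.1023
Iter 8: z = -0.2436 + -0.2012i, |z|^2 = 0.0998
Iter 9: z = -0.2511 + -0.2020i, |z|^2 = 0.1039
Iter 10: z = -0.2477 + -0.1985i, |z|^2 = 0.1008
Iter 11: z = -0.2480 + -0.2016i, |z|^2 = 0.1022
Iter 12: z = -0.2491 + -0.2000i, |z|^2 = 0.1021
Iter 13: z = -0.2479 + -0.2004i, |z|^2 = 0.1016
Iter 14: z = -0.2487 + -0.2006i, |z|^2 = 0.1021

Answer: 15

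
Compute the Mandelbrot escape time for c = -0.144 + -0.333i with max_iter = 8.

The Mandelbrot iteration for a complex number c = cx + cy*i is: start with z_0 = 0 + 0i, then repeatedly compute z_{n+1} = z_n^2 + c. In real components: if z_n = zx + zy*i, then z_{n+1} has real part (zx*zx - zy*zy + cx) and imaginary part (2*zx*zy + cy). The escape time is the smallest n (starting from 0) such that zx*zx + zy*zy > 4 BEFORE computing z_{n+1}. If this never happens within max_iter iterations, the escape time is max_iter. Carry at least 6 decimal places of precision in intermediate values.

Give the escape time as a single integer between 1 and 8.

Answer: 8

Derivation:
z_0 = 0 + 0i, c = -0.1440 + -0.3330i
Iter 1: z = -0.1440 + -0.3330i, |z|^2 = 0.1316
Iter 2: z = -0.2342 + -0.2371i, |z|^2 = 0.1110
Iter 3: z = -0.1454 + -0.2220i, |z|^2 = 0.0704
Iter 4: z = -0.1721 + -0.2685i, |z|^2 = 0.1017
Iter 5: z = -0.1864 + -0.2406i, |z|^2 = 0.0926
Iter 6: z = -0.1671 + -0.2433i, |z|^2 = 0.0871
Iter 7: z = -0.1753 + -0.2517i, |z|^2 = 0.0941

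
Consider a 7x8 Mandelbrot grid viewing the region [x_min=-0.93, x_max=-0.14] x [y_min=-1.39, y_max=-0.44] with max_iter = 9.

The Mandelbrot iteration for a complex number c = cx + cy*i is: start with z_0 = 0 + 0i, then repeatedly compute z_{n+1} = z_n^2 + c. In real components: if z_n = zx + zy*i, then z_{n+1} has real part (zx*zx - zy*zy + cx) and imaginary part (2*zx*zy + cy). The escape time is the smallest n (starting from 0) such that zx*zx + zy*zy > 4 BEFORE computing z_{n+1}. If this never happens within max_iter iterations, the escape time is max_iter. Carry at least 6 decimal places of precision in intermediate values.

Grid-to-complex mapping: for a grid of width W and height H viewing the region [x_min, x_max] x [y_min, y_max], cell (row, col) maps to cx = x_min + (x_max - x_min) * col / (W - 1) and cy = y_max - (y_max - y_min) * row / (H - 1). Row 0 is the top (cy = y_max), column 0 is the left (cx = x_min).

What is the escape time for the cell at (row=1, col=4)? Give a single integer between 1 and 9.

Answer: 9

Derivation:
z_0 = 0 + 0i, c = -0.4033 + -0.5757i
Iter 1: z = -0.4033 + -0.5757i, |z|^2 = 0.4941
Iter 2: z = -0.5721 + -0.1113i, |z|^2 = 0.3397
Iter 3: z = -0.0884 + -0.4484i, |z|^2 = 0.2088
Iter 4: z = -0.5965 + -0.4964i, |z|^2 = 0.6023
Iter 5: z = -0.2939 + 0.0166i, |z|^2 = 0.0867
Iter 6: z = -0.3172 + -0.5854i, |z|^2 = 0.4434
Iter 7: z = -0.6455 + -0.2043i, |z|^2 = 0.4583
Iter 8: z = -0.0285 + -0.3120i, |z|^2 = 0.0982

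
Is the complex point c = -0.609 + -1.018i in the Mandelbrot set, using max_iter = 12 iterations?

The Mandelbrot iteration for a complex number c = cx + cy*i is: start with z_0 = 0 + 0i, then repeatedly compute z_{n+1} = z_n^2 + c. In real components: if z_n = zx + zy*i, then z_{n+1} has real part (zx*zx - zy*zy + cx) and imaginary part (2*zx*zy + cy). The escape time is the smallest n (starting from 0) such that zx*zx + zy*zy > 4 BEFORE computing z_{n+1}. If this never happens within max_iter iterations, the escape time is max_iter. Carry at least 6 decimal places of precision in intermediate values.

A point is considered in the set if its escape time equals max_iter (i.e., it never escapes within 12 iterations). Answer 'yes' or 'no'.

z_0 = 0 + 0i, c = -0.6090 + -1.0180i
Iter 1: z = -0.6090 + -1.0180i, |z|^2 = 1.4072
Iter 2: z = -1.2744 + 0.2219i, |z|^2 = 1.6735
Iter 3: z = 0.9660 + -1.5837i, |z|^2 = 3.4410
Iter 4: z = -2.1839 + -4.0775i, |z|^2 = 21.3953
Escaped at iteration 4

Answer: no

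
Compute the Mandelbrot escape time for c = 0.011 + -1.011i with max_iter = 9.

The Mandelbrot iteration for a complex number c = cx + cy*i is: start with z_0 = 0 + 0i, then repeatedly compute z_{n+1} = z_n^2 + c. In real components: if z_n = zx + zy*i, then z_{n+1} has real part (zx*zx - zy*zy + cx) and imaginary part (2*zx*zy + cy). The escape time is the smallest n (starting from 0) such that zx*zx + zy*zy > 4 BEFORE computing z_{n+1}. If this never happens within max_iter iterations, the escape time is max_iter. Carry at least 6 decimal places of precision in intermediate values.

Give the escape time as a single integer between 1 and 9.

Answer: 6

Derivation:
z_0 = 0 + 0i, c = 0.0110 + -1.0110i
Iter 1: z = 0.0110 + -1.0110i, |z|^2 = 1.0222
Iter 2: z = -1.0110 + -1.0332i, |z|^2 = 2.0897
Iter 3: z = -0.0345 + 1.0782i, |z|^2 = 1.1637
Iter 4: z = -1.1504 + -1.0853i, |z|^2 = 2.5013
Iter 5: z = 0.1564 + 1.4860i, |z|^2 = 2.2328
Iter 6: z = -2.1728 + -0.5462i, |z|^2 = 5.0196
Escaped at iteration 6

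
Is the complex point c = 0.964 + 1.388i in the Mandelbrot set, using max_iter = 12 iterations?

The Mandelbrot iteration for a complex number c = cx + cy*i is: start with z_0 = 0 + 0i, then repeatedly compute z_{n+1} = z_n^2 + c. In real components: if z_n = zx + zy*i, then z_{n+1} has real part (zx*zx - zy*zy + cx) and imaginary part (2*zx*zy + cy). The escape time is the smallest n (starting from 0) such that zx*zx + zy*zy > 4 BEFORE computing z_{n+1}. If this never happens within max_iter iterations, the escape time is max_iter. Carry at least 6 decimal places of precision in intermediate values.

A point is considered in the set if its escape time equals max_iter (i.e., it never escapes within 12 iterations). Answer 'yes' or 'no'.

Answer: no

Derivation:
z_0 = 0 + 0i, c = 0.9640 + 1.3880i
Iter 1: z = 0.9640 + 1.3880i, |z|^2 = 2.8558
Iter 2: z = -0.0332 + 4.0641i, |z|^2 = 16.5177
Escaped at iteration 2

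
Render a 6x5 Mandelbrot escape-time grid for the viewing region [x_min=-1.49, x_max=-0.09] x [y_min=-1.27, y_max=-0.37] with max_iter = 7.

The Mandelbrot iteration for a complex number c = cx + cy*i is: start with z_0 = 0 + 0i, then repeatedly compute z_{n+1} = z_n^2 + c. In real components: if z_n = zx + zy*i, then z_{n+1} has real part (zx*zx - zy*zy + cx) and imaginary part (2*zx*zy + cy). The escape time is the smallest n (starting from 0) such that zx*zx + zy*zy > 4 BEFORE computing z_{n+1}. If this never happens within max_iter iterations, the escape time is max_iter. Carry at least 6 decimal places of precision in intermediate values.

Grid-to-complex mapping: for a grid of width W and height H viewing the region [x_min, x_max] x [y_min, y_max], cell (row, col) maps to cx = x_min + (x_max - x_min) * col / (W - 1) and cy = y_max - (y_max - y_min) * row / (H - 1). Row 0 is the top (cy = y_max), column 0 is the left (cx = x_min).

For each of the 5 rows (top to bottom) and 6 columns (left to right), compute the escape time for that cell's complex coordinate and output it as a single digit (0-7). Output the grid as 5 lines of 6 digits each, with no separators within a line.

(row=0, col=0): c = -1.4900 + -0.3700i → escape time 4
(row=0, col=1): c = -1.2100 + -0.3700i → escape time 7
(row=0, col=2): c = -0.9300 + -0.3700i → escape time 7
(row=0, col=3): c = -0.6500 + -0.3700i → escape time 7
(row=0, col=4): c = -0.3700 + -0.3700i → escape time 7
(row=0, col=5): c = -0.0900 + -0.3700i → escape time 7
(row=1, col=0): c = -1.4900 + -0.5950i → escape time 3
(row=1, col=1): c = -1.2100 + -0.5950i → escape time 3
(row=1, col=2): c = -0.9300 + -0.5950i → escape time 5
(row=1, col=3): c = -0.6500 + -0.5950i → escape time 7
(row=1, col=4): c = -0.3700 + -0.5950i → escape time 7
(row=1, col=5): c = -0.0900 + -0.5950i → escape time 7
(row=2, col=0): c = -1.4900 + -0.8200i → escape time 3
(row=2, col=1): c = -1.2100 + -0.8200i → escape time 3
(row=2, col=2): c = -0.9300 + -0.8200i → escape time 3
(row=2, col=3): c = -0.6500 + -0.8200i → escape time 4
(row=2, col=4): c = -0.3700 + -0.8200i → escape time 6
(row=2, col=5): c = -0.0900 + -0.8200i → escape time 7
(row=3, col=0): c = -1.4900 + -1.0450i → escape time 2
(row=3, col=1): c = -1.2100 + -1.0450i → escape time 3
(row=3, col=2): c = -0.9300 + -1.0450i → escape time 3
(row=3, col=3): c = -0.6500 + -1.0450i → escape time 3
(row=3, col=4): c = -0.3700 + -1.0450i → escape time 4
(row=3, col=5): c = -0.0900 + -1.0450i → escape time 6
(row=4, col=0): c = -1.4900 + -1.2700i → escape time 2
(row=4, col=1): c = -1.2100 + -1.2700i → escape time 2
(row=4, col=2): c = -0.9300 + -1.2700i → escape time 2
(row=4, col=3): c = -0.6500 + -1.2700i → escape time 3
(row=4, col=4): c = -0.3700 + -1.2700i → escape time 3
(row=4, col=5): c = -0.0900 + -1.2700i → escape time 3

Answer: 477777
335777
333467
233346
222333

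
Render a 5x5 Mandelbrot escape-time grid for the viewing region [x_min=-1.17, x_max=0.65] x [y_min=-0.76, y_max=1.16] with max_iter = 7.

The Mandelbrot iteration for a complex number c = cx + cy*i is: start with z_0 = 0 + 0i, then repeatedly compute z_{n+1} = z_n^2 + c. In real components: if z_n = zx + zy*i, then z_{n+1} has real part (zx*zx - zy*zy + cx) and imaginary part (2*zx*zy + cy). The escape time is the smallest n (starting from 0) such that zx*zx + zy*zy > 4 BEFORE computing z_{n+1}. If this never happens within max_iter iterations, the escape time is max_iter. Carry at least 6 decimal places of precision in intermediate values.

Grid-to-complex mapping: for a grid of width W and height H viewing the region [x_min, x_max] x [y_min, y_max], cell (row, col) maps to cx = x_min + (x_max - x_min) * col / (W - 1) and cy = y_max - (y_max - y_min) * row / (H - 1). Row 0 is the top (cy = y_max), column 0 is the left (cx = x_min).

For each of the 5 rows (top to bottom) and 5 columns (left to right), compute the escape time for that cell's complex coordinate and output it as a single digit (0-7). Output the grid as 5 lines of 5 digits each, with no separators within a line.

(row=0, col=0): c = -1.1700 + 1.1600i → escape time 3
(row=0, col=1): c = -0.7150 + 1.1600i → escape time 3
(row=0, col=2): c = -0.2600 + 1.1600i → escape time 4
(row=0, col=3): c = 0.1950 + 1.1600i → escape time 3
(row=0, col=4): c = 0.6500 + 1.1600i → escape time 2
(row=1, col=0): c = -1.1700 + 0.6800i → escape time 3
(row=1, col=1): c = -0.7150 + 0.6800i → escape time 5
(row=1, col=2): c = -0.2600 + 0.6800i → escape time 7
(row=1, col=3): c = 0.1950 + 0.6800i → escape time 7
(row=1, col=4): c = 0.6500 + 0.6800i → escape time 3
(row=2, col=0): c = -1.1700 + 0.2000i → escape time 7
(row=2, col=1): c = -0.7150 + 0.2000i → escape time 7
(row=2, col=2): c = -0.2600 + 0.2000i → escape time 7
(row=2, col=3): c = 0.1950 + 0.2000i → escape time 7
(row=2, col=4): c = 0.6500 + 0.2000i → escape time 4
(row=3, col=0): c = -1.1700 + -0.2800i → escape time 7
(row=3, col=1): c = -0.7150 + -0.2800i → escape time 7
(row=3, col=2): c = -0.2600 + -0.2800i → escape time 7
(row=3, col=3): c = 0.1950 + -0.2800i → escape time 7
(row=3, col=4): c = 0.6500 + -0.2800i → escape time 4
(row=4, col=0): c = -1.1700 + -0.7600i → escape time 3
(row=4, col=1): c = -0.7150 + -0.7600i → escape time 4
(row=4, col=2): c = -0.2600 + -0.7600i → escape time 7
(row=4, col=3): c = 0.1950 + -0.7600i → escape time 6
(row=4, col=4): c = 0.6500 + -0.7600i → escape time 3

Answer: 33432
35773
77774
77774
34763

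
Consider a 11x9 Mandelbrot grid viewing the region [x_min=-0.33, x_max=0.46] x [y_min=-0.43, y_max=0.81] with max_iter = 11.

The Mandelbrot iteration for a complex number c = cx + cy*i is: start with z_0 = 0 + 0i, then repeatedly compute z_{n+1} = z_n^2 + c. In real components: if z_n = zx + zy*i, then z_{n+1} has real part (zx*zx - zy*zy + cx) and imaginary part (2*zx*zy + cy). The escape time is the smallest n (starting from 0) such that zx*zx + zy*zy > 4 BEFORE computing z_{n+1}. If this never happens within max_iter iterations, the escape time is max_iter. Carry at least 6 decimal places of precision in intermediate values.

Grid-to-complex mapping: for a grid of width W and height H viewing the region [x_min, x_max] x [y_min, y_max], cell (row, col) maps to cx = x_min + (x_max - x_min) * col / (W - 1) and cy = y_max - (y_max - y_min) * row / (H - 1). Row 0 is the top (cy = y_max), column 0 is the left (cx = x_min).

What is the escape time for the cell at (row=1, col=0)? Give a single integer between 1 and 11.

z_0 = 0 + 0i, c = -0.3300 + 0.6550i
Iter 1: z = -0.3300 + 0.6550i, |z|^2 = 0.5379
Iter 2: z = -0.6501 + 0.2227i, |z|^2 = 0.4723
Iter 3: z = 0.0431 + 0.3654i, |z|^2 = 0.1354
Iter 4: z = -0.4617 + 0.6865i, |z|^2 = 0.6844
Iter 5: z = -0.5881 + 0.0211i, |z|^2 = 0.3463
Iter 6: z = 0.0154 + 0.6302i, |z|^2 = 0.3973
Iter 7: z = -0.7269 + 0.6744i, |z|^2 = 0.9832
Iter 8: z = -0.2565 + -0.3254i, |z|^2 = 0.1717
Iter 9: z = -0.3701 + 0.8220i, |z|^2 = 0.8126
Iter 10: z = -0.8686 + 0.0466i, |z|^2 = 0.7567

Answer: 11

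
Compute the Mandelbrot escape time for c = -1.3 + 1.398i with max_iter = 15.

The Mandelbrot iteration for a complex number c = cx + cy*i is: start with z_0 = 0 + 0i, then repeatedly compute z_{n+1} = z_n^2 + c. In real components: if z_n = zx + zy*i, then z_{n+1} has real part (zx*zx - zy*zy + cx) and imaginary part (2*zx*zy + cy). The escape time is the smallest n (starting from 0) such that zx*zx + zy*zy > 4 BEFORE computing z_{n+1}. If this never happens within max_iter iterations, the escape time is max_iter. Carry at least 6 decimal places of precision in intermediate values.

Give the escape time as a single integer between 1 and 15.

z_0 = 0 + 0i, c = -1.3000 + 1.3980i
Iter 1: z = -1.3000 + 1.3980i, |z|^2 = 3.6444
Iter 2: z = -1.5644 + -2.2368i, |z|^2 = 7.4506
Escaped at iteration 2

Answer: 2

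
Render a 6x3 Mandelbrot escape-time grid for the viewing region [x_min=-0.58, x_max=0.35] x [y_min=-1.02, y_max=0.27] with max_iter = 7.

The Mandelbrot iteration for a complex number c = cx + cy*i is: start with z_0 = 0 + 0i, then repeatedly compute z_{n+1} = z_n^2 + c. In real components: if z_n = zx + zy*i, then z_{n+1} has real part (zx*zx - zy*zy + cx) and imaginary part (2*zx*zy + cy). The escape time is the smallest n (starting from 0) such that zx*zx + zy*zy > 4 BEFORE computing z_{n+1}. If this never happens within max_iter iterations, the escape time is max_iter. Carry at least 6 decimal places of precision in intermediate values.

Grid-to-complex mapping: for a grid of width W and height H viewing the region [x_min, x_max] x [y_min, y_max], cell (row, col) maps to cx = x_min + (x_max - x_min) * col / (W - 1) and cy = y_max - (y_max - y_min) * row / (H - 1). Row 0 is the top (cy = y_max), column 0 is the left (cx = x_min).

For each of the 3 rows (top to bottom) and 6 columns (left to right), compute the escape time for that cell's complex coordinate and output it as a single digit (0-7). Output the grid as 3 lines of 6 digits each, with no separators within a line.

Answer: 777777
777777
447743

Derivation:
(row=0, col=0): c = -0.5800 + 0.2700i → escape time 7
(row=0, col=1): c = -0.3940 + 0.2700i → escape time 7
(row=0, col=2): c = -0.2080 + 0.2700i → escape time 7
(row=0, col=3): c = -0.0220 + 0.2700i → escape time 7
(row=0, col=4): c = 0.1640 + 0.2700i → escape time 7
(row=0, col=5): c = 0.3500 + 0.2700i → escape time 7
(row=1, col=0): c = -0.5800 + -0.3750i → escape time 7
(row=1, col=1): c = -0.3940 + -0.3750i → escape time 7
(row=1, col=2): c = -0.2080 + -0.3750i → escape time 7
(row=1, col=3): c = -0.0220 + -0.3750i → escape time 7
(row=1, col=4): c = 0.1640 + -0.3750i → escape time 7
(row=1, col=5): c = 0.3500 + -0.3750i → escape time 7
(row=2, col=0): c = -0.5800 + -1.0200i → escape time 4
(row=2, col=1): c = -0.3940 + -1.0200i → escape time 4
(row=2, col=2): c = -0.2080 + -1.0200i → escape time 7
(row=2, col=3): c = -0.0220 + -1.0200i → escape time 7
(row=2, col=4): c = 0.1640 + -1.0200i → escape time 4
(row=2, col=5): c = 0.3500 + -1.0200i → escape time 3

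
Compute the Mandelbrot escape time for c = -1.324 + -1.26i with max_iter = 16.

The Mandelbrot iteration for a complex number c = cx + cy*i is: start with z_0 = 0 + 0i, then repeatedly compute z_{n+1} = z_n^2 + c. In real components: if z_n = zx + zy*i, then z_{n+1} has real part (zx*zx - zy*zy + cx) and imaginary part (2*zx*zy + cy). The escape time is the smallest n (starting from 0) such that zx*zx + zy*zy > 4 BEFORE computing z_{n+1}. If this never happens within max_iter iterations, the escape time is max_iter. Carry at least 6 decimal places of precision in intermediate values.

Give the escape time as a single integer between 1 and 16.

z_0 = 0 + 0i, c = -1.3240 + -1.2600i
Iter 1: z = -1.3240 + -1.2600i, |z|^2 = 3.3406
Iter 2: z = -1.1586 + 2.0765i, |z|^2 = 5.6542
Escaped at iteration 2

Answer: 2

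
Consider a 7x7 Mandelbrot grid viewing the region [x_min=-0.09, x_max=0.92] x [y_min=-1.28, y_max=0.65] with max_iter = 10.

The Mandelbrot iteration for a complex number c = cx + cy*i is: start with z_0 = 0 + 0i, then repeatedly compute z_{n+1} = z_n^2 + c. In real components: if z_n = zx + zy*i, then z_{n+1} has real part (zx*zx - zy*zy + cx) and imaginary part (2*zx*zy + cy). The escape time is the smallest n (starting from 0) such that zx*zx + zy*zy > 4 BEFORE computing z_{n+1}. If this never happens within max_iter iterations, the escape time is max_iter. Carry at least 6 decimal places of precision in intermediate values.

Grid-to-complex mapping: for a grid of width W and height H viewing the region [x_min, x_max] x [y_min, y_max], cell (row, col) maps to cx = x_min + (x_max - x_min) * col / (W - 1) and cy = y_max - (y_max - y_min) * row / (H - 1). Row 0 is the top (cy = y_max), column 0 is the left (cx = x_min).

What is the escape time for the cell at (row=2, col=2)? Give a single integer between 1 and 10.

Answer: 10

Derivation:
z_0 = 0 + 0i, c = 0.2467 + 0.0067i
Iter 1: z = 0.2467 + 0.0067i, |z|^2 = 0.0609
Iter 2: z = 0.3075 + 0.0100i, |z|^2 = 0.0946
Iter 3: z = 0.3411 + 0.0128i, |z|^2 = 0.1165
Iter 4: z = 0.3629 + 0.0154i, |z|^2 = 0.1319
Iter 5: z = 0.3781 + 0.0178i, |z|^2 = 0.1433
Iter 6: z = 0.3893 + 0.0202i, |z|^2 = 0.1520
Iter 7: z = 0.3978 + 0.0224i, |z|^2 = 0.1588
Iter 8: z = 0.4044 + 0.0245i, |z|^2 = 0.1642
Iter 9: z = 0.4096 + 0.0264i, |z|^2 = 0.1685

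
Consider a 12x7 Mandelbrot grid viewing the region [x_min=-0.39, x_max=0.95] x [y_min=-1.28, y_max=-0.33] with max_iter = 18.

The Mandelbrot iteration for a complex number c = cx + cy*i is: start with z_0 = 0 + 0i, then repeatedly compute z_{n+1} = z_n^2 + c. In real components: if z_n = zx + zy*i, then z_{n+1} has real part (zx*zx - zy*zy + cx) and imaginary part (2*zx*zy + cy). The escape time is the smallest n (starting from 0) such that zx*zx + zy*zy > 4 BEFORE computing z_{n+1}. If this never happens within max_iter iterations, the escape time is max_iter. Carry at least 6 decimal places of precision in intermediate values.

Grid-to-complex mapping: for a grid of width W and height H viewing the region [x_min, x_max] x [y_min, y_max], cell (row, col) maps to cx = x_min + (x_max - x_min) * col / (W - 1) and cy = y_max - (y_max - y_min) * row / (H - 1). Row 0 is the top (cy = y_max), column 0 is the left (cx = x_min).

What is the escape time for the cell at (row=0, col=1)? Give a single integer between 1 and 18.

Answer: 18

Derivation:
z_0 = 0 + 0i, c = -0.2682 + -0.3300i
Iter 1: z = -0.2682 + -0.3300i, |z|^2 = 0.1808
Iter 2: z = -0.3052 + -0.1530i, |z|^2 = 0.1165
Iter 3: z = -0.1985 + -0.2366i, |z|^2 = 0.0954
Iter 4: z = -0.2848 + -0.2361i, |z|^2 = 0.1368
Iter 5: z = -0.2428 + -0.1955i, |z|^2 = 0.0972
Iter 6: z = -0.2475 + -0.2350i, |z|^2 = 0.1165
Iter 7: z = -0.2622 + -0.2137i, |z|^2 = 0.1144
Iter 8: z = -0.2451 + -0.2180i, |z|^2 = 0.1076
Iter 9: z = -0.2556 + -0.2232i, |z|^2 = 0.1151
Iter 10: z = -0.2526 + -0.2159i, |z|^2 = 0.1104
Iter 11: z = -0.2510 + -0.2209i, |z|^2 = 0.1118
Iter 12: z = -0.2540 + -0.2191i, |z|^2 = 0.1125
Iter 13: z = -0.2517 + -0.2187i, |z|^2 = 0.1112
Iter 14: z = -0.2527 + -0.2199i, |z|^2 = 0.1122
Iter 15: z = -0.2527 + -0.2189i, |z|^2 = 0.1118
Iter 16: z = -0.2522 + -0.2194i, |z|^2 = 0.1117
Iter 17: z = -0.2527 + -0.2193i, |z|^2 = 0.1120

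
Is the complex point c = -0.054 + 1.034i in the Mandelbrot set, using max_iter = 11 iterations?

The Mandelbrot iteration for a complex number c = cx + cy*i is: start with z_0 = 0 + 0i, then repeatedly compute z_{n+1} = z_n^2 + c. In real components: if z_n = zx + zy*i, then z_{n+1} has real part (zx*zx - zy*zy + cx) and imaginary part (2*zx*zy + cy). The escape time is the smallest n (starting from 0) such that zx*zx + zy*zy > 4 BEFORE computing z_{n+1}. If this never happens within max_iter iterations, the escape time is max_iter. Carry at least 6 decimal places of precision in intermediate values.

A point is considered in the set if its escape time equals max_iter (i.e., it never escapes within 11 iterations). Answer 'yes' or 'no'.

z_0 = 0 + 0i, c = -0.0540 + 1.0340i
Iter 1: z = -0.0540 + 1.0340i, |z|^2 = 1.0721
Iter 2: z = -1.1202 + 0.9223i, |z|^2 = 2.1056
Iter 3: z = 0.3502 + -1.0325i, |z|^2 = 1.1886
Iter 4: z = -0.9973 + 0.3108i, |z|^2 = 1.0912
Iter 5: z = 0.8440 + 0.4141i, |z|^2 = 0.8839
Iter 6: z = 0.4869 + 1.7331i, |z|^2 = 3.2407
Iter 7: z = -2.8206 + 2.7215i, |z|^2 = 15.3625
Escaped at iteration 7

Answer: no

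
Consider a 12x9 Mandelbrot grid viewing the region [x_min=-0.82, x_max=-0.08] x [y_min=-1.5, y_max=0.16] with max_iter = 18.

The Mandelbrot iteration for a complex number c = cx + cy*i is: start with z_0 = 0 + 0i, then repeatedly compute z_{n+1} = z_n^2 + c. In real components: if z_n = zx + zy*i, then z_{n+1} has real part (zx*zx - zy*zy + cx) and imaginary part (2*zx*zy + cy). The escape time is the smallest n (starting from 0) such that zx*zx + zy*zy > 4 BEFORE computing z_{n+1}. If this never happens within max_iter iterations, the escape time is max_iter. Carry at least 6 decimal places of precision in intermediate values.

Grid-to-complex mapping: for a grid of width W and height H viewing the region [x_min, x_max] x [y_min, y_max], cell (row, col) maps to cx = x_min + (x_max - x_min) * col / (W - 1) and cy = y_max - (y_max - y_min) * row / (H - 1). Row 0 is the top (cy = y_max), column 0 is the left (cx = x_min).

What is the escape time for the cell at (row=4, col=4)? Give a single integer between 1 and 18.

z_0 = 0 + 0i, c = -0.5509 + -0.6700i
Iter 1: z = -0.5509 + -0.6700i, |z|^2 = 0.7524
Iter 2: z = -0.6963 + 0.0682i, |z|^2 = 0.4895
Iter 3: z = -0.0707 + -0.7650i, |z|^2 = 0.5902
Iter 4: z = -1.1311 + -0.5618i, |z|^2 = 1.5951
Iter 5: z = 0.4129 + 0.6009i, |z|^2 = 0.5317
Iter 6: z = -0.7415 + -0.1737i, |z|^2 = 0.5800
Iter 7: z = -0.0312 + -0.4124i, |z|^2 = 0.1711
Iter 8: z = -0.7200 + -0.6443i, |z|^2 = 0.9335
Iter 9: z = -0.4476 + 0.2577i, |z|^2 = 0.2667
Iter 10: z = -0.4170 + -0.9007i, |z|^2 = 0.9852
Iter 11: z = -1.1883 + 0.0813i, |z|^2 = 1.4186
Iter 12: z = 0.8545 + -0.8631i, |z|^2 = 1.4751
Iter 13: z = -0.5657 + -2.1450i, |z|^2 = 4.9212
Escaped at iteration 13

Answer: 13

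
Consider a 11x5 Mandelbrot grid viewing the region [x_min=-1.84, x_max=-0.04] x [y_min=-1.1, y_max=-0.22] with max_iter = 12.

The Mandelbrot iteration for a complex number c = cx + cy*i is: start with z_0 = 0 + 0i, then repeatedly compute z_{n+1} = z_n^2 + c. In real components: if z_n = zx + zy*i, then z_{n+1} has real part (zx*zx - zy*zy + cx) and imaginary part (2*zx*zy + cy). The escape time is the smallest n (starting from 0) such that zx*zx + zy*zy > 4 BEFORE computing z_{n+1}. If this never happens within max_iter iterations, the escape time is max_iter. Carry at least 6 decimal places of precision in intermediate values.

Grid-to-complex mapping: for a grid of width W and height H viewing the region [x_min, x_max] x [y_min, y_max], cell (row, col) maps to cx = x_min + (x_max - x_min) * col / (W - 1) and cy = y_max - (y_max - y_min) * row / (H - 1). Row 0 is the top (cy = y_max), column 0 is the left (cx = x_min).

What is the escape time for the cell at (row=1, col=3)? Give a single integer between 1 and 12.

Answer: 7

Derivation:
z_0 = 0 + 0i, c = -1.3000 + -0.4400i
Iter 1: z = -1.3000 + -0.4400i, |z|^2 = 1.8836
Iter 2: z = 0.1964 + 0.7040i, |z|^2 = 0.5342
Iter 3: z = -1.7570 + -0.1635i, |z|^2 = 3.1139
Iter 4: z = 1.7605 + 0.1344i, |z|^2 = 3.1174
Iter 5: z = 1.7812 + 0.0334i, |z|^2 = 3.1738
Iter 6: z = 1.8716 + -0.3211i, |z|^2 = 3.6060
Iter 7: z = 2.0997 + -1.6420i, |z|^2 = 7.1051
Escaped at iteration 7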